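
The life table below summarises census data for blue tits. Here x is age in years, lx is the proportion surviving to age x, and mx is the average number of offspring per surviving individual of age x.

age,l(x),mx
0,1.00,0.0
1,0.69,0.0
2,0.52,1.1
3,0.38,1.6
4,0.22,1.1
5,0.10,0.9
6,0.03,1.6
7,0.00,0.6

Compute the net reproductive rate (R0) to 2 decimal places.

1.56

lx·mx by age: 0, 0, 0.572, 0.608, 0.242, 0.09, 0.048, 0
R0 = Σ lx·mx = 1.56 → 1.56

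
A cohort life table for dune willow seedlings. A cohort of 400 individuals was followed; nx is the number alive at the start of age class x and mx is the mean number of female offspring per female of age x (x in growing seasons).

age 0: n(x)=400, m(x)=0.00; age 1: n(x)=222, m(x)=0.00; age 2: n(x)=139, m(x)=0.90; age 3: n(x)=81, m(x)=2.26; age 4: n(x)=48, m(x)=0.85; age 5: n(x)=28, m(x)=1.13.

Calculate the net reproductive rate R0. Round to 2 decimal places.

0.95

lx = nx/n0 = nx/400: 1, 0.555, 0.3475, 0.2025, 0.12, 0.07
lx·mx by age: 0, 0, 0.31275, 0.45765, 0.102, 0.0791
R0 = Σ lx·mx = 0.9515 → 0.95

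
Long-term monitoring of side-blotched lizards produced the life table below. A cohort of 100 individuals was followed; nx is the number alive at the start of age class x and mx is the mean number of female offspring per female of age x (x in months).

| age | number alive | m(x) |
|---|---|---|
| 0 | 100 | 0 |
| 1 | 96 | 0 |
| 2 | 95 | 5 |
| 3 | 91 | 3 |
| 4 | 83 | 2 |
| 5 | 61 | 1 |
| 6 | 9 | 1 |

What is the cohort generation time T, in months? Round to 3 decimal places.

2.837

lx = nx/n0 = nx/100: 1, 0.96, 0.95, 0.91, 0.83, 0.61, 0.09
lx·mx: 0, 0, 4.75, 2.73, 1.66, 0.61, 0.09 → R0 = 9.84
x·lx·mx: 0, 0, 9.5, 8.19, 6.64, 3.05, 0.54 → Σ = 27.92
T = 27.92 / 9.84 = 2.837398… → 2.837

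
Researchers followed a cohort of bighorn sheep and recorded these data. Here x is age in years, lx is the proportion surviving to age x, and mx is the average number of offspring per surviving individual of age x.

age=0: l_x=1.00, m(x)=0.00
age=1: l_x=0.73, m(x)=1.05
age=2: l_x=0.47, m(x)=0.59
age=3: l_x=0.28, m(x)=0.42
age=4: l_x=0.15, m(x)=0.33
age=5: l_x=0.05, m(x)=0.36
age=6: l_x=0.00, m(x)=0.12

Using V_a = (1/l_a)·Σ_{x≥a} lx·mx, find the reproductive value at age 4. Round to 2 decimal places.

lx·mx for x ≥ 4: 0.0495, 0.018, 0 → sum = 0.0675
V_4 = 0.0675 / l_4 = 0.0675 / 0.15 = 0.45 → 0.45

0.45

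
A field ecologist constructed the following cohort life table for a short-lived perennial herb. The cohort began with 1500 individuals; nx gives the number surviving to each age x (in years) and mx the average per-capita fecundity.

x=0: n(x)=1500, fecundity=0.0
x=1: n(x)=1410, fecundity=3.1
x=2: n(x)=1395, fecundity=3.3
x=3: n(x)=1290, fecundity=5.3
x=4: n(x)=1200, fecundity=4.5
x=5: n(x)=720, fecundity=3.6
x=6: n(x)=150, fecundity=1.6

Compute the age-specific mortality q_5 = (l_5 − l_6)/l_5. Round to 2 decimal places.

0.79

lx = nx/n0 = nx/1500: 1, 0.94, 0.93, 0.86, 0.8, 0.48, 0.1
q_5 = (l_5 − l_6) / l_5 = (0.48 − 0.1) / 0.48
     = 0.38 / 0.48 = 0.791667… → 0.79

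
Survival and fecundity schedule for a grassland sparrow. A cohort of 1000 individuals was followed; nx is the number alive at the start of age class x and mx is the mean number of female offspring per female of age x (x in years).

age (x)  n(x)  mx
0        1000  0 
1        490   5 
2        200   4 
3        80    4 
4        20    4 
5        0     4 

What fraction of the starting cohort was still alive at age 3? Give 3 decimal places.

l_3 = n_3/n_0 = 80/1000 = 0.08 → 0.080

0.080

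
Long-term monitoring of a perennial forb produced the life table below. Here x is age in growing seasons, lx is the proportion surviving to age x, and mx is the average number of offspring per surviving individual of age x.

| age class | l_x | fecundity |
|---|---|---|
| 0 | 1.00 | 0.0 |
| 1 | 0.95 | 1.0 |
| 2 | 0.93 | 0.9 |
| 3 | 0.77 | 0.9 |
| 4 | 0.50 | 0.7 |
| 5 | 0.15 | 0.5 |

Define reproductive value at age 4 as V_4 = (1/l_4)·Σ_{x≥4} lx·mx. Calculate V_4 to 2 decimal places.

lx·mx for x ≥ 4: 0.35, 0.075 → sum = 0.425
V_4 = 0.425 / l_4 = 0.425 / 0.5 = 0.85 → 0.85

0.85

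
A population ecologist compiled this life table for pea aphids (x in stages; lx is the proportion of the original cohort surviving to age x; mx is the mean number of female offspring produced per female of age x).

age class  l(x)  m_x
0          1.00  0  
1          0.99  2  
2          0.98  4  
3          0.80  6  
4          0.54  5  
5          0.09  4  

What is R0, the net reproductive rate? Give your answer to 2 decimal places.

lx·mx by age: 0, 1.98, 3.92, 4.8, 2.7, 0.36
R0 = Σ lx·mx = 13.76 → 13.76

13.76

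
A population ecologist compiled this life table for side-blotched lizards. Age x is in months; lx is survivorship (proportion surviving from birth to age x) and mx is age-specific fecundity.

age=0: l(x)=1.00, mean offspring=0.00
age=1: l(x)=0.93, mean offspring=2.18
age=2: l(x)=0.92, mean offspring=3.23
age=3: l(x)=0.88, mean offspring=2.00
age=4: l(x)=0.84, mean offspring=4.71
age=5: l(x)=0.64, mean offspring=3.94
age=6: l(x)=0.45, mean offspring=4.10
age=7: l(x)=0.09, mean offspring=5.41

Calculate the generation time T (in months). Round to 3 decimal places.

3.607

lx·mx: 0, 2.0274, 2.9716, 1.76, 3.9564, 2.5216, 1.845, 0.4869 → R0 = 15.5689
x·lx·mx: 0, 2.0274, 5.9432, 5.28, 15.8256, 12.608, 11.07, 3.4083 → Σ = 56.1625
T = 56.1625 / 15.5689 = 3.607352… → 3.607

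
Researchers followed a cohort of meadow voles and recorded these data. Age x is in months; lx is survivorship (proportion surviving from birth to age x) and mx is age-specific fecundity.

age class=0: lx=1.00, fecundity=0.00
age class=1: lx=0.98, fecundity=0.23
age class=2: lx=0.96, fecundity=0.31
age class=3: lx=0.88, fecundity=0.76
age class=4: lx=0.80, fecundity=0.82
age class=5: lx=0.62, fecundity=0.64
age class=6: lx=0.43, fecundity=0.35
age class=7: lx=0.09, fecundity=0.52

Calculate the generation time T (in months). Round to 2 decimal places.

3.55

lx·mx: 0, 0.2254, 0.2976, 0.6688, 0.656, 0.3968, 0.1505, 0.0468 → R0 = 2.4419
x·lx·mx: 0, 0.2254, 0.5952, 2.0064, 2.624, 1.984, 0.903, 0.3276 → Σ = 8.6656
T = 8.6656 / 2.4419 = 3.548712… → 3.55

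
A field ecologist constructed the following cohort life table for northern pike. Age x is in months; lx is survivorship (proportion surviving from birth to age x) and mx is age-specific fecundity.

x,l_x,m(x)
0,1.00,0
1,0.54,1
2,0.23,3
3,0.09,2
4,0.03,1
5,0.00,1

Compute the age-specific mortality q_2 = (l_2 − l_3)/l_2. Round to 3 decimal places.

q_2 = (l_2 − l_3) / l_2 = (0.23 − 0.09) / 0.23
     = 0.14 / 0.23 = 0.608696… → 0.609

0.609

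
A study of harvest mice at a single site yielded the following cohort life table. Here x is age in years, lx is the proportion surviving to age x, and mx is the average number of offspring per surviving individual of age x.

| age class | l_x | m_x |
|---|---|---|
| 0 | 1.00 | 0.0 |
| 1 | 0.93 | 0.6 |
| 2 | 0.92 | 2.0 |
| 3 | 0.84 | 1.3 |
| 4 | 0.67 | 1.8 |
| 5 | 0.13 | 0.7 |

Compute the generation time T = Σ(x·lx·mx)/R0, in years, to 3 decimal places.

2.672

lx·mx: 0, 0.558, 1.84, 1.092, 1.206, 0.091 → R0 = 4.787
x·lx·mx: 0, 0.558, 3.68, 3.276, 4.824, 0.455 → Σ = 12.793
T = 12.793 / 4.787 = 2.672446… → 2.672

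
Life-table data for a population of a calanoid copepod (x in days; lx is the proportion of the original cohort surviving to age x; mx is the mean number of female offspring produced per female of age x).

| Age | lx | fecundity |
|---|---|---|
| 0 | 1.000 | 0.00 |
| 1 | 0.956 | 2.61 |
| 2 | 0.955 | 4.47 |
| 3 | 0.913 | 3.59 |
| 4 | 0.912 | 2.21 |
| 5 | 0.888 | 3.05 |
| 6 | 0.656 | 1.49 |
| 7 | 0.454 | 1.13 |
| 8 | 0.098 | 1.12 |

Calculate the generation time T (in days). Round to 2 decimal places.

3.23

lx·mx: 0, 2.49516, 4.26885, 3.27767, 2.01552, 2.7084, 0.97744, 0.51302, 0.10976 → R0 = 16.36582
x·lx·mx: 0, 2.49516, 8.5377, 9.83301, 8.06208, 13.542, 5.86464, 3.59114, 0.87808 → Σ = 52.80381
T = 52.80381 / 16.36582 = 3.226469… → 3.23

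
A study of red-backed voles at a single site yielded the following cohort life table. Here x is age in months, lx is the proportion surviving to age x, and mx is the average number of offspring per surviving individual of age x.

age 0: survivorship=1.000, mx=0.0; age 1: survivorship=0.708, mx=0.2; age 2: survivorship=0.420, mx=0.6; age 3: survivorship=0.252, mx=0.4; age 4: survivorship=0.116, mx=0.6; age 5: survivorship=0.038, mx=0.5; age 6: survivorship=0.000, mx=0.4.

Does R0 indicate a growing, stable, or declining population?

declining

R0 = Σ lx·mx = 0 + 0.1416 + 0.252 + 0.1008 + 0.0696 + 0.019 + 0 = 0.583
R0 < 1, so the population is declining.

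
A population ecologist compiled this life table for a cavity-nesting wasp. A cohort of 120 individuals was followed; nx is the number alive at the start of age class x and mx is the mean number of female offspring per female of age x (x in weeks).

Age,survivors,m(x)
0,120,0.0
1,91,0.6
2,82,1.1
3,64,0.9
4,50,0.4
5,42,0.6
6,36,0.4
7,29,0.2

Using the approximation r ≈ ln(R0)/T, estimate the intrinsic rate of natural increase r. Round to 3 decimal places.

lx = nx/n0 = nx/120: 1, 0.75833…, 0.68333…, 0.53333…, 0.41667…, 0.35, 0.3, 0.24167…
R0 = Σ lx·mx = 0 + 0.455… + 0.75167… + 0.48… + 0.16667… + 0.21 + 0.12 + 0.04833… = 2.231667…
Σ x·lx·mx = 6.173333…; T = 6.173333…/2.231667… = 2.76624…
r ≈ ln(R0)/T = ln(2.231667…)/2.76624… = 0.29019… → 0.290

0.290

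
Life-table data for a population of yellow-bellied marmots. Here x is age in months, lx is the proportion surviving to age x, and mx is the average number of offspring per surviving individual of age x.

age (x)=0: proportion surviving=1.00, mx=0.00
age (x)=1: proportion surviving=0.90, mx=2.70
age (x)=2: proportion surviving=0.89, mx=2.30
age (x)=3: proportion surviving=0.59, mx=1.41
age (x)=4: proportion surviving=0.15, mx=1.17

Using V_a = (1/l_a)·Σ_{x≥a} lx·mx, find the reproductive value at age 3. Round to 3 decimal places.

lx·mx for x ≥ 3: 0.8319, 0.1755 → sum = 1.0074
V_3 = 1.0074 / l_3 = 1.0074 / 0.59 = 1.707458… → 1.707

1.707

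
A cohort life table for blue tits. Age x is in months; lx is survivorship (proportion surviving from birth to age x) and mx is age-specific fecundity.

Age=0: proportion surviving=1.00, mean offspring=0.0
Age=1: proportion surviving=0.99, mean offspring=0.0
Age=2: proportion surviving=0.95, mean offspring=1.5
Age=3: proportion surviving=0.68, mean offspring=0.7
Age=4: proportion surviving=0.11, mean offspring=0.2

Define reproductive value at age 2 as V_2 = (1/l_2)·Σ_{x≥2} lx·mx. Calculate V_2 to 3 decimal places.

lx·mx for x ≥ 2: 1.425, 0.476, 0.022 → sum = 1.923
V_2 = 1.923 / l_2 = 1.923 / 0.95 = 2.024211… → 2.024

2.024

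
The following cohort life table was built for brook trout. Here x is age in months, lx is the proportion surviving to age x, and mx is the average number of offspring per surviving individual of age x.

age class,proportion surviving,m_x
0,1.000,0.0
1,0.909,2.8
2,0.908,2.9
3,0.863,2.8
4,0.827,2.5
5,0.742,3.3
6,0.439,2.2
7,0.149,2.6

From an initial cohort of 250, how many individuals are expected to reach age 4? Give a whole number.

Expected survivors = N0 · l_4 = 250 × 0.827 = 206.75 → 207

207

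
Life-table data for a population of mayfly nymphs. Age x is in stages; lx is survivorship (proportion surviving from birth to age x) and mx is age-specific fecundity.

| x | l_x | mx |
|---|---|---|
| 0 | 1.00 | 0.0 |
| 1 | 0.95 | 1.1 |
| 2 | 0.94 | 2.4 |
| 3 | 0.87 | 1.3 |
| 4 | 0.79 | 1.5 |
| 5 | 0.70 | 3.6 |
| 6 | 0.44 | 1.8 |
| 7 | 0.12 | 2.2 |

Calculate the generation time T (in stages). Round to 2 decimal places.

3.58

lx·mx: 0, 1.045, 2.256, 1.131, 1.185, 2.52, 0.792, 0.264 → R0 = 9.193
x·lx·mx: 0, 1.045, 4.512, 3.393, 4.74, 12.6, 4.752, 1.848 → Σ = 32.89
T = 32.89 / 9.193 = 3.577722… → 3.58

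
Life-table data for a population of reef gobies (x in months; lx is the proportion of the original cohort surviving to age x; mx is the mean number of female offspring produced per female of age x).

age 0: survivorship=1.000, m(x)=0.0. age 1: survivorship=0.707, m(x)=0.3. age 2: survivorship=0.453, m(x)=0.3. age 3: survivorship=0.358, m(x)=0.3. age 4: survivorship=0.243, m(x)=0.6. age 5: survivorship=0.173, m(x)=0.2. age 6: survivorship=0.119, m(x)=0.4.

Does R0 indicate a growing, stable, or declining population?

R0 = Σ lx·mx = 0 + 0.2121 + 0.1359 + 0.1074 + 0.1458 + 0.0346 + 0.0476 = 0.6834
R0 < 1, so the population is declining.

declining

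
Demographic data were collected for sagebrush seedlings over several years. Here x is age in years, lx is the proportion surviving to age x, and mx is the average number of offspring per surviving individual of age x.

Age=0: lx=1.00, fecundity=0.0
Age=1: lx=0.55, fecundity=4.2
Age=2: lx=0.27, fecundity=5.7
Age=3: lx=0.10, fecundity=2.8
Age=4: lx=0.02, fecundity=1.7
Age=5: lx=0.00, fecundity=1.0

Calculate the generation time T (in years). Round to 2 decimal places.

lx·mx: 0, 2.31, 1.539, 0.28, 0.034, 0 → R0 = 4.163
x·lx·mx: 0, 2.31, 3.078, 0.84, 0.136, 0 → Σ = 6.364
T = 6.364 / 4.163 = 1.528705… → 1.53

1.53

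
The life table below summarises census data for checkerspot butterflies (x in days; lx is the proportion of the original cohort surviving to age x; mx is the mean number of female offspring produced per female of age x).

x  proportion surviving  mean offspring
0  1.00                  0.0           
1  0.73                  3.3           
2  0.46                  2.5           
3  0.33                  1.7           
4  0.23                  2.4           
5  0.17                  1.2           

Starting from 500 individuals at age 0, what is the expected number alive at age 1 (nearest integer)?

365

Expected survivors = N0 · l_1 = 500 × 0.73 = 365 → 365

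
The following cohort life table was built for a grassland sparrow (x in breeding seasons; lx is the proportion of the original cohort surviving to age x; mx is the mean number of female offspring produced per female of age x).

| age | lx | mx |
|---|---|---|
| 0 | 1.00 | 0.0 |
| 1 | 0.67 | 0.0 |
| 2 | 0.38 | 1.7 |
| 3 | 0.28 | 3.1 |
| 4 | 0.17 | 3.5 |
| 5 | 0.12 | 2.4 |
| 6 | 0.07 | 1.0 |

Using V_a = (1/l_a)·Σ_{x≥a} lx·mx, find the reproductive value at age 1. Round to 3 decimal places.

lx·mx for x ≥ 1: 0, 0.646, 0.868, 0.595, 0.288, 0.07 → sum = 2.467
V_1 = 2.467 / l_1 = 2.467 / 0.67 = 3.68209… → 3.682

3.682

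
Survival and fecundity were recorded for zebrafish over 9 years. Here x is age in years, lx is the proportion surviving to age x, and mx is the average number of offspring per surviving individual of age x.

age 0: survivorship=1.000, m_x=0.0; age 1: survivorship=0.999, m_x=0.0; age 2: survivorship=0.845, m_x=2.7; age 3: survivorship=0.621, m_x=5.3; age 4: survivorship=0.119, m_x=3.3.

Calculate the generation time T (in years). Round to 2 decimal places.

lx·mx: 0, 0, 2.2815, 3.2913, 0.3927 → R0 = 5.9655
x·lx·mx: 0, 0, 4.563, 9.8739, 1.5708 → Σ = 16.0077
T = 16.0077 / 5.9655 = 2.683379… → 2.68

2.68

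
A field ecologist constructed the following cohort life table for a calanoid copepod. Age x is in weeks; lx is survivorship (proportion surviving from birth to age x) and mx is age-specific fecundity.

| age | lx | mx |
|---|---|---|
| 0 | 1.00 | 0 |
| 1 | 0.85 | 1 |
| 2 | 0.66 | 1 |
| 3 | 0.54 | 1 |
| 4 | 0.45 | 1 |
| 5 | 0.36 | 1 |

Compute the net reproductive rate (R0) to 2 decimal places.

2.86

lx·mx by age: 0, 0.85, 0.66, 0.54, 0.45, 0.36
R0 = Σ lx·mx = 2.86 → 2.86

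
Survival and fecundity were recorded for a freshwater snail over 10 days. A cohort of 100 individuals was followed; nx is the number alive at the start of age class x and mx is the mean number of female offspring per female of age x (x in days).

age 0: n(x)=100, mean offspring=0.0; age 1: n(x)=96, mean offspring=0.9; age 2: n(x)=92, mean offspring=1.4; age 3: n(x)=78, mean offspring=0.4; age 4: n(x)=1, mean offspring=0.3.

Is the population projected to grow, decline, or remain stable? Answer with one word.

growing

lx = nx/n0 = nx/100: 1, 0.96, 0.92, 0.78, 0.01
R0 = Σ lx·mx = 0 + 0.864 + 1.288 + 0.312 + 0.003 = 2.467
R0 > 1, so the population is growing.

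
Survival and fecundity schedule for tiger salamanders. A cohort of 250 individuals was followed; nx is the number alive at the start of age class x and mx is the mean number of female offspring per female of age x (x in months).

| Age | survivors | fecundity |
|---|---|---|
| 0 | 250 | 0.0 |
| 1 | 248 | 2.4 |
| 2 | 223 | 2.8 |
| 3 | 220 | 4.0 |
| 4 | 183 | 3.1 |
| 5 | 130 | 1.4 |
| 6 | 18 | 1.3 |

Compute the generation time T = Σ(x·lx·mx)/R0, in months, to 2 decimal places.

lx = nx/n0 = nx/250: 1, 0.992, 0.892, 0.88, 0.732, 0.52, 0.072
lx·mx: 0, 2.3808, 2.4976, 3.52, 2.2692, 0.728, 0.0936 → R0 = 11.4892
x·lx·mx: 0, 2.3808, 4.9952, 10.56, 9.0768, 3.64, 0.5616 → Σ = 31.2144
T = 31.2144 / 11.4892 = 2.716847… → 2.72

2.72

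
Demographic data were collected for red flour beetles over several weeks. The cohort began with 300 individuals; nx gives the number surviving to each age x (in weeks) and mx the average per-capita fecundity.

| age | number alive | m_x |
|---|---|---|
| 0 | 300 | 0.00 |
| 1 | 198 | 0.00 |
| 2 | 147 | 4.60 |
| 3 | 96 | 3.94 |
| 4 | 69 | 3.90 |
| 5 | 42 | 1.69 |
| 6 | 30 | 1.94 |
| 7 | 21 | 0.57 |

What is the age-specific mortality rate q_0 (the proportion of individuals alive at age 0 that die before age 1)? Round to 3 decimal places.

lx = nx/n0 = nx/300: 1, 0.66, 0.49, 0.32, 0.23, 0.14, 0.1, 0.07
q_0 = (l_0 − l_1) / l_0 = (1 − 0.66) / 1
     = 0.34 / 1 = 0.34 → 0.340

0.340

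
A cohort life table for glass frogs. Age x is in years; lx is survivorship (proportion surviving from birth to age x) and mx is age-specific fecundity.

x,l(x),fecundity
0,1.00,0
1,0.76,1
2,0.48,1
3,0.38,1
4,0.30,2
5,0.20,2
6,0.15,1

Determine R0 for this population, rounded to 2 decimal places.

2.77

lx·mx by age: 0, 0.76, 0.48, 0.38, 0.6, 0.4, 0.15
R0 = Σ lx·mx = 2.77 → 2.77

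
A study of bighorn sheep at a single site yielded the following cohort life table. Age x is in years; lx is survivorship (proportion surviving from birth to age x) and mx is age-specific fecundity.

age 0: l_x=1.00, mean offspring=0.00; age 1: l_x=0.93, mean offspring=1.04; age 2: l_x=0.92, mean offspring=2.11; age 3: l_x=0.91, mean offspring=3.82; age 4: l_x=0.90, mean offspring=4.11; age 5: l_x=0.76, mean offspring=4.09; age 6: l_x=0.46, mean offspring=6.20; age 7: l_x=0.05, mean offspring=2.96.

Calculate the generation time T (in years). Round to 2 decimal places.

3.94

lx·mx: 0, 0.9672, 1.9412, 3.4762, 3.699, 3.1084, 2.852, 0.148 → R0 = 16.192
x·lx·mx: 0, 0.9672, 3.8824, 10.4286, 14.796, 15.542, 17.112, 1.036 → Σ = 63.7642
T = 63.7642 / 16.192 = 3.938006… → 3.94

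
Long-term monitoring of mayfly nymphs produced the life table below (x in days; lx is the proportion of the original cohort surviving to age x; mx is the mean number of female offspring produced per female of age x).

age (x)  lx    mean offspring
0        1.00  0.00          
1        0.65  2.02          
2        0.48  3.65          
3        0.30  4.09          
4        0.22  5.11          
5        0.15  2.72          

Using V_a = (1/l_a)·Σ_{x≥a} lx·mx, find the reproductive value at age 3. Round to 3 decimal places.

9.197

lx·mx for x ≥ 3: 1.227, 1.1242, 0.408 → sum = 2.7592
V_3 = 2.7592 / l_3 = 2.7592 / 0.3 = 9.197333… → 9.197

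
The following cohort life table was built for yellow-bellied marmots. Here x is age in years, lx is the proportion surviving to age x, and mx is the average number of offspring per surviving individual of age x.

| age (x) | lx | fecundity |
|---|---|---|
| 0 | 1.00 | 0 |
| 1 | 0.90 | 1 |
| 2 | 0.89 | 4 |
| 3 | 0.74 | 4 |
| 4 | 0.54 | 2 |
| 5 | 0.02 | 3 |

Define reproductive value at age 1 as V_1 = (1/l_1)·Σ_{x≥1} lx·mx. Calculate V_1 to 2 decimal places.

9.51

lx·mx for x ≥ 1: 0.9, 3.56, 2.96, 1.08, 0.06 → sum = 8.56
V_1 = 8.56 / l_1 = 8.56 / 0.9 = 9.511111… → 9.51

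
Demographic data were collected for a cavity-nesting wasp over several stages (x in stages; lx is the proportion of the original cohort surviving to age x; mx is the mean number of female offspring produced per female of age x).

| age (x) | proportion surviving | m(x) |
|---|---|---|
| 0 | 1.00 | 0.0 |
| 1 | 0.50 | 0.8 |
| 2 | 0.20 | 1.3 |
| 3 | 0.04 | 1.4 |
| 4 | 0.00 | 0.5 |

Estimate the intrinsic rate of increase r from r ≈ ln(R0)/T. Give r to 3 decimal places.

-0.220

R0 = Σ lx·mx = 0 + 0.4 + 0.26 + 0.056 + 0 = 0.716
Σ x·lx·mx = 1.088; T = 1.088/0.716 = 1.51955…
r ≈ ln(R0)/T = ln(0.716)/1.51955… = -0.21985… → -0.220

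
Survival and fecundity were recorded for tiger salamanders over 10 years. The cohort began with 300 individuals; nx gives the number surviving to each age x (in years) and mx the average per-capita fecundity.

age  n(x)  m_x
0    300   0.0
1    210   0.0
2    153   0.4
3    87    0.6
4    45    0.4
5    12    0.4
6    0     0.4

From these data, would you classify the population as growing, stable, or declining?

lx = nx/n0 = nx/300: 1, 0.7, 0.51, 0.29, 0.15, 0.04, 0
R0 = Σ lx·mx = 0 + 0 + 0.204 + 0.174 + 0.06 + 0.016 + 0 = 0.454
R0 < 1, so the population is declining.

declining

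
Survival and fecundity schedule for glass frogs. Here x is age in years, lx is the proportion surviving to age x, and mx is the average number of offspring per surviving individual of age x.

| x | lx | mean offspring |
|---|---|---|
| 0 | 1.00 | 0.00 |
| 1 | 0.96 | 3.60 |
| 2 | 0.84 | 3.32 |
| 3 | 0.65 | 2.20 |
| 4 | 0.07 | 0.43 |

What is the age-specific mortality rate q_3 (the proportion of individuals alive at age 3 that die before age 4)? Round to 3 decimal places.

q_3 = (l_3 − l_4) / l_3 = (0.65 − 0.07) / 0.65
     = 0.58 / 0.65 = 0.892308… → 0.892

0.892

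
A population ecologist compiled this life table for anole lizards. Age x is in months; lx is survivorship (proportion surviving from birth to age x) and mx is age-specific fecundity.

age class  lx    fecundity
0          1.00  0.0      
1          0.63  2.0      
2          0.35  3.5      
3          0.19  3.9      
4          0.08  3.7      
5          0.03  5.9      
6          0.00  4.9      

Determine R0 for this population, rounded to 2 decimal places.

3.70

lx·mx by age: 0, 1.26, 1.225, 0.741, 0.296, 0.177, 0
R0 = Σ lx·mx = 3.699 → 3.70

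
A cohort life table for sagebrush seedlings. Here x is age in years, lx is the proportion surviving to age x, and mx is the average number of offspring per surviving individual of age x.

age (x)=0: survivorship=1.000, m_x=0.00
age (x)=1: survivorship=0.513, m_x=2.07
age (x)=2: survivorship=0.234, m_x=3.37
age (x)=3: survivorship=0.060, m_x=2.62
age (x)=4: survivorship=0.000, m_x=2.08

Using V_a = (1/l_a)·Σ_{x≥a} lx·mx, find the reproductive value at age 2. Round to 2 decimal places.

4.04

lx·mx for x ≥ 2: 0.78858, 0.1572, 0 → sum = 0.94578
V_2 = 0.94578 / l_2 = 0.94578 / 0.234 = 4.041795… → 4.04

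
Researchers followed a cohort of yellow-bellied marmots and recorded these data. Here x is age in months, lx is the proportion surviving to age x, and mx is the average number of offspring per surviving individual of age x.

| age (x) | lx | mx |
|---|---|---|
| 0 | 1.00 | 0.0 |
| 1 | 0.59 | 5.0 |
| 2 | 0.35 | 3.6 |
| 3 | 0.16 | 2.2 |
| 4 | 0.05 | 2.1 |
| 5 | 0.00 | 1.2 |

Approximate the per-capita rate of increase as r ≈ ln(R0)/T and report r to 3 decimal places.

1.035

R0 = Σ lx·mx = 0 + 2.95 + 1.26 + 0.352 + 0.105 + 0 = 4.667
Σ x·lx·mx = 6.946; T = 6.946/4.667 = 1.48832…
r ≈ ln(R0)/T = ln(4.667)/1.48832… = 1.03507… → 1.035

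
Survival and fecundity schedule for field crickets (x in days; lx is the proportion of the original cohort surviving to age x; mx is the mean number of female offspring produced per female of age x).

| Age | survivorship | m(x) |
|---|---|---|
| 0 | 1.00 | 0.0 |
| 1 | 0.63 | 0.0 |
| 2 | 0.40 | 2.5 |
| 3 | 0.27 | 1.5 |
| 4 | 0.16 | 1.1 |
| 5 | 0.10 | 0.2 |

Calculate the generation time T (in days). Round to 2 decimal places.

2.51

lx·mx: 0, 0, 1, 0.405, 0.176, 0.02 → R0 = 1.601
x·lx·mx: 0, 0, 2, 1.215, 0.704, 0.1 → Σ = 4.019
T = 4.019 / 1.601 = 2.510306… → 2.51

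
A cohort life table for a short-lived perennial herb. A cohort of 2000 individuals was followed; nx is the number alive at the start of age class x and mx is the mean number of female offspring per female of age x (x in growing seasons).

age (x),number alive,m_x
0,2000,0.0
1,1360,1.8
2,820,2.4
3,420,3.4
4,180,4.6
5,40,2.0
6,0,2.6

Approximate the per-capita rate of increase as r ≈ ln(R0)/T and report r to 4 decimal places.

lx = nx/n0 = nx/2000: 1, 0.68, 0.41, 0.21, 0.09, 0.02, 0
R0 = Σ lx·mx = 0 + 1.224 + 0.984 + 0.714 + 0.414 + 0.04 + 0 = 3.376
Σ x·lx·mx = 7.19; T = 7.19/3.376 = 2.12974…
r ≈ ln(R0)/T = ln(3.376)/2.12974… = 0.571287… → 0.5713

0.5713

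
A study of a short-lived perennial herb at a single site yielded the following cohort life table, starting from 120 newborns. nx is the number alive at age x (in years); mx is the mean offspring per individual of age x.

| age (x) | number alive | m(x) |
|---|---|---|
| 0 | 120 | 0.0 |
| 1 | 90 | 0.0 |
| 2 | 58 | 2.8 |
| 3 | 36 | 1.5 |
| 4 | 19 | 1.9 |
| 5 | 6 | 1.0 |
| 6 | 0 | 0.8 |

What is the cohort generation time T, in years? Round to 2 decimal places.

2.56

lx = nx/n0 = nx/120: 1, 0.75, 0.48333…, 0.3, 0.15833…, 0.05, 0
lx·mx: 0, 0, 1.353333…, 0.45, 0.300833…, 0.05, 0 → R0 = 2.154167…
x·lx·mx: 0, 0, 2.706667…, 1.35, 1.203333…, 0.25, 0 → Σ = 5.51…
T = 5.51… / 2.154167… = 2.557834… → 2.56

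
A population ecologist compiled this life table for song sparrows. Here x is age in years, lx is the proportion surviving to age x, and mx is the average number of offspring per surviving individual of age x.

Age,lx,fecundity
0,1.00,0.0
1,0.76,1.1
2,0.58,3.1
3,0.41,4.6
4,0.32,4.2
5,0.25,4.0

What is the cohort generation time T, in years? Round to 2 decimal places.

2.98

lx·mx: 0, 0.836, 1.798, 1.886, 1.344, 1 → R0 = 6.864
x·lx·mx: 0, 0.836, 3.596, 5.658, 5.376, 5 → Σ = 20.466
T = 20.466 / 6.864 = 2.981643… → 2.98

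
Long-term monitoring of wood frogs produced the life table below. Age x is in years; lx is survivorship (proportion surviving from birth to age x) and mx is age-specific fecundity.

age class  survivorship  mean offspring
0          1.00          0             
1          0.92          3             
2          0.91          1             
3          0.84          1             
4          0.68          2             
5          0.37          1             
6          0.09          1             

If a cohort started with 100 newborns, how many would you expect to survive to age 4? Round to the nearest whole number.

Expected survivors = N0 · l_4 = 100 × 0.68 = 68 → 68

68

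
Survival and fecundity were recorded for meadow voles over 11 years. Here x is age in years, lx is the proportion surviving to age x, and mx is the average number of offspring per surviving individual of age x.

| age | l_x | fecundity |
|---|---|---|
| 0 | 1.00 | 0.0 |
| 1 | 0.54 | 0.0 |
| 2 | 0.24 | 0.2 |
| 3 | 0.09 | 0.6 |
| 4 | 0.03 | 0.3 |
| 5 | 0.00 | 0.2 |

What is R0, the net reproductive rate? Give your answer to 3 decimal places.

lx·mx by age: 0, 0, 0.048, 0.054, 0.009, 0
R0 = Σ lx·mx = 0.111 → 0.111

0.111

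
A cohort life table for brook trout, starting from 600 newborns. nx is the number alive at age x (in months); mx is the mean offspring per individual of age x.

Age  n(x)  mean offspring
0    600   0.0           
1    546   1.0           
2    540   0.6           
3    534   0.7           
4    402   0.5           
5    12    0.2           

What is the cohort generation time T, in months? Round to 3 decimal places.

2.164

lx = nx/n0 = nx/600: 1, 0.91, 0.9, 0.89, 0.67, 0.02
lx·mx: 0, 0.91, 0.54, 0.623, 0.335, 0.004 → R0 = 2.412
x·lx·mx: 0, 0.91, 1.08, 1.869, 1.34, 0.02 → Σ = 5.219
T = 5.219 / 2.412 = 2.163765… → 2.164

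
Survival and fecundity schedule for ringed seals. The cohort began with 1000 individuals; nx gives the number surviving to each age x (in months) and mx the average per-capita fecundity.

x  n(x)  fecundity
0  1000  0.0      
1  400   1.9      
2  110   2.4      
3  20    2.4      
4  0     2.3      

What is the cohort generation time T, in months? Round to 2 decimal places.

1.34

lx = nx/n0 = nx/1000: 1, 0.4, 0.11, 0.02, 0
lx·mx: 0, 0.76, 0.264, 0.048, 0 → R0 = 1.072
x·lx·mx: 0, 0.76, 0.528, 0.144, 0 → Σ = 1.432
T = 1.432 / 1.072 = 1.335821… → 1.34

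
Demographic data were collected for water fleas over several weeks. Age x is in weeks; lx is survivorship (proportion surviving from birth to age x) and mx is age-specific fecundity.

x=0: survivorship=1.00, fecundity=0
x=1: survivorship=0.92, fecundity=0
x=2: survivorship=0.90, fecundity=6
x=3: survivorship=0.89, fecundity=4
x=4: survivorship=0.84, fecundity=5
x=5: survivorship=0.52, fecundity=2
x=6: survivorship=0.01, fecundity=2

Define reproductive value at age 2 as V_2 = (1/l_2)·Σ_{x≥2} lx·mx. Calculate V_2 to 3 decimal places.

15.800

lx·mx for x ≥ 2: 5.4, 3.56, 4.2, 1.04, 0.02 → sum = 14.22
V_2 = 14.22 / l_2 = 14.22 / 0.9 = 15.8 → 15.800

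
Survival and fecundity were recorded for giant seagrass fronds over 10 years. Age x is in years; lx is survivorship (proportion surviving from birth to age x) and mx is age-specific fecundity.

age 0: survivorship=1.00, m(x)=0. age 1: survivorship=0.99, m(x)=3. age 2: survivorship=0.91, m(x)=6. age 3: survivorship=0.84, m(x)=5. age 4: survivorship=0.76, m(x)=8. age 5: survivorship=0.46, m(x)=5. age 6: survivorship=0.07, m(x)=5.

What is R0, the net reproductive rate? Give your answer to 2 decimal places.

21.36

lx·mx by age: 0, 2.97, 5.46, 4.2, 6.08, 2.3, 0.35
R0 = Σ lx·mx = 21.36 → 21.36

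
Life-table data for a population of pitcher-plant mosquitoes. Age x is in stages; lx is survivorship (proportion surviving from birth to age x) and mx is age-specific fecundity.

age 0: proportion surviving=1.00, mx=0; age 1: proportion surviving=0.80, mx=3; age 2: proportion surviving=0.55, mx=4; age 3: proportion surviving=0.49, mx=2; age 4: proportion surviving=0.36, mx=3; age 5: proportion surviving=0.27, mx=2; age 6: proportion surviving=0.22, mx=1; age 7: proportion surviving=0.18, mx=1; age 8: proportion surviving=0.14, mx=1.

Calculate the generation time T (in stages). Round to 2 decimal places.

2.64

lx·mx: 0, 2.4, 2.2, 0.98, 1.08, 0.54, 0.22, 0.18, 0.14 → R0 = 7.74
x·lx·mx: 0, 2.4, 4.4, 2.94, 4.32, 2.7, 1.32, 1.26, 1.12 → Σ = 20.46
T = 20.46 / 7.74 = 2.643411… → 2.64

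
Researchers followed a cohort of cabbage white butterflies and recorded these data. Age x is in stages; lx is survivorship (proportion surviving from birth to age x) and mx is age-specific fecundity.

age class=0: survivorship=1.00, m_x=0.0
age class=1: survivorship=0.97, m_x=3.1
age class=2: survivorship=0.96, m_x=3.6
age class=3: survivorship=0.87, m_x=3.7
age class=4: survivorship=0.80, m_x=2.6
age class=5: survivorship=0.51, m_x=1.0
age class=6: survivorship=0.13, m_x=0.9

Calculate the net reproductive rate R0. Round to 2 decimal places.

12.39

lx·mx by age: 0, 3.007, 3.456, 3.219, 2.08, 0.51, 0.117
R0 = Σ lx·mx = 12.389 → 12.39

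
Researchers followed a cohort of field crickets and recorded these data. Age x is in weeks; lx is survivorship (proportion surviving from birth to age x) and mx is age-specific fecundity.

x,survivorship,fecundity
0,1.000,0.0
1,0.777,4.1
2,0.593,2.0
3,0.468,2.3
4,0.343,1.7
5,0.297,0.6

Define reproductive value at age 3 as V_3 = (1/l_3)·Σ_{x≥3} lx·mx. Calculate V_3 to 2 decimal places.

lx·mx for x ≥ 3: 1.0764, 0.5831, 0.1782 → sum = 1.8377
V_3 = 1.8377 / l_3 = 1.8377 / 0.468 = 3.926709… → 3.93

3.93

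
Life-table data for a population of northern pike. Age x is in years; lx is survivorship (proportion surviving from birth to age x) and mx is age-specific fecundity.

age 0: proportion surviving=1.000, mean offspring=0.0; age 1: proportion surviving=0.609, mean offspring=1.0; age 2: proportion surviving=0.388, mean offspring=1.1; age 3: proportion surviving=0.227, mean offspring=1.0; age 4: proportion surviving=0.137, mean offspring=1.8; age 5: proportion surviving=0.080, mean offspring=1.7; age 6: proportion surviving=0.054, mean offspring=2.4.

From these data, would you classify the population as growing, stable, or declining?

R0 = Σ lx·mx = 0 + 0.609 + 0.4268 + 0.227 + 0.2466 + 0.136 + 0.1296 = 1.775
R0 > 1, so the population is growing.

growing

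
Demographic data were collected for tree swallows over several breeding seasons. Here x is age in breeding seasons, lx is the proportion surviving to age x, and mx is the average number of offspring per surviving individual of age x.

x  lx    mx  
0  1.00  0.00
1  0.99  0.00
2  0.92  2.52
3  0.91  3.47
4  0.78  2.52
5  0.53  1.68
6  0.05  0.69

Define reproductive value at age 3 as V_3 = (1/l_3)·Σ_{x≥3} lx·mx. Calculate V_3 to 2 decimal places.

6.65

lx·mx for x ≥ 3: 3.1577, 1.9656, 0.8904, 0.0345 → sum = 6.0482
V_3 = 6.0482 / l_3 = 6.0482 / 0.91 = 6.646374… → 6.65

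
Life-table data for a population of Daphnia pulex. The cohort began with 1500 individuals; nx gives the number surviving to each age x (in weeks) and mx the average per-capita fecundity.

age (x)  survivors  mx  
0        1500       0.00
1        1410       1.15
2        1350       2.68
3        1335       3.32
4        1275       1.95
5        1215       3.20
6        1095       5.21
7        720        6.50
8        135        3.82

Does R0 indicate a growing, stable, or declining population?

lx = nx/n0 = nx/1500: 1, 0.94, 0.9, 0.89, 0.85, 0.81, 0.73, 0.48, 0.09
R0 = Σ lx·mx = 0 + 1.081 + 2.412 + 2.9548 + 1.6575 + 2.592 + 3.8033 + 3.12 + 0.3438 = 17.9644
R0 > 1, so the population is growing.

growing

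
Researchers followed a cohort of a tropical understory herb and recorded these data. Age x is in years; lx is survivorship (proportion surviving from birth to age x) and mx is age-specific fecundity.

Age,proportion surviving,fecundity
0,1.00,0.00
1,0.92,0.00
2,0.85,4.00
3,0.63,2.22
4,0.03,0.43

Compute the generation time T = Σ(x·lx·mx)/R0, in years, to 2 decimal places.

2.30

lx·mx: 0, 0, 3.4, 1.3986, 0.0129 → R0 = 4.8115
x·lx·mx: 0, 0, 6.8, 4.1958, 0.0516 → Σ = 11.0474
T = 11.0474 / 4.8115 = 2.296041… → 2.30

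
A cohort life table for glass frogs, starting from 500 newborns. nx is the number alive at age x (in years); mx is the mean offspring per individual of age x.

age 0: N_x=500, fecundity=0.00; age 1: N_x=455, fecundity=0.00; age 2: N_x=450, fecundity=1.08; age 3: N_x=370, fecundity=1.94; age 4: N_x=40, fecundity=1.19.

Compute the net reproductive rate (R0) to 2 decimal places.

lx = nx/n0 = nx/500: 1, 0.91, 0.9, 0.74, 0.08
lx·mx by age: 0, 0, 0.972, 1.4356, 0.0952
R0 = Σ lx·mx = 2.5028 → 2.50

2.50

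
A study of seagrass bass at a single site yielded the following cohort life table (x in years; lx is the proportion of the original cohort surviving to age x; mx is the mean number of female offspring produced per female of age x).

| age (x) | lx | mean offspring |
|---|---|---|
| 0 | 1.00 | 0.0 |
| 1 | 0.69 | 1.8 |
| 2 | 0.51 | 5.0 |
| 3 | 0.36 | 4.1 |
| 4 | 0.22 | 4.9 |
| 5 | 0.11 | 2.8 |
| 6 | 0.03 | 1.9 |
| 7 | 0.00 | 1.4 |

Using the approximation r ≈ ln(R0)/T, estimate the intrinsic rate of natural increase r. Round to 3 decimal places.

R0 = Σ lx·mx = 0 + 1.242 + 2.55 + 1.476 + 1.078 + 0.308 + 0.057 + 0 = 6.711
Σ x·lx·mx = 16.964; T = 16.964/6.711 = 2.52779…
r ≈ ln(R0)/T = ln(6.711)/2.52779… = 0.75313… → 0.753

0.753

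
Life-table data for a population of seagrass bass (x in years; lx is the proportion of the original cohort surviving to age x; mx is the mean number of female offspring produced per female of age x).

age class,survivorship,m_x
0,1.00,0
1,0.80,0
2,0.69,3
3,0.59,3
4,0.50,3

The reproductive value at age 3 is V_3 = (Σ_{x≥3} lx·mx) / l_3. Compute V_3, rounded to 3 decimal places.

5.542

lx·mx for x ≥ 3: 1.77, 1.5 → sum = 3.27
V_3 = 3.27 / l_3 = 3.27 / 0.59 = 5.542373… → 5.542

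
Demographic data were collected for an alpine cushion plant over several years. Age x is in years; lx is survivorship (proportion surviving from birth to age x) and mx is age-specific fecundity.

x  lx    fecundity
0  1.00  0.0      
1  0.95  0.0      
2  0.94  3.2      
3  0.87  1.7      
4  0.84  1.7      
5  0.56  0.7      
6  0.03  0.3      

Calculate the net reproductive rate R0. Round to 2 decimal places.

lx·mx by age: 0, 0, 3.008, 1.479, 1.428, 0.392, 0.009
R0 = Σ lx·mx = 6.316 → 6.32

6.32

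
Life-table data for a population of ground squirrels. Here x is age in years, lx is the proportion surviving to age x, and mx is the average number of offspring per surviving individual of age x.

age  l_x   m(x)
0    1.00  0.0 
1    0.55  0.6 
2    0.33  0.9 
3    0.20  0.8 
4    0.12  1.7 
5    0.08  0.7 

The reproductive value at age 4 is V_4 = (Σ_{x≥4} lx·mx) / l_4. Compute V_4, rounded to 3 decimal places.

lx·mx for x ≥ 4: 0.204, 0.056 → sum = 0.26
V_4 = 0.26 / l_4 = 0.26 / 0.12 = 2.166667… → 2.167

2.167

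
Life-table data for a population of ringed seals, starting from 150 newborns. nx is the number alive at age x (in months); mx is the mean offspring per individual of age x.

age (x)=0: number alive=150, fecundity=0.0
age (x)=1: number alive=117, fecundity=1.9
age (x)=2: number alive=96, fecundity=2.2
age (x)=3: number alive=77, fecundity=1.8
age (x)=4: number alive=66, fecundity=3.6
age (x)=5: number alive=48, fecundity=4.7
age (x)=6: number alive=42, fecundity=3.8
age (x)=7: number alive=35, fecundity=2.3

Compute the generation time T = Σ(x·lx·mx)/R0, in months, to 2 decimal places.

3.65

lx = nx/n0 = nx/150: 1, 0.78, 0.64, 0.51333…, 0.44, 0.32, 0.28, 0.23333…
lx·mx: 0, 1.482, 1.408, 0.924…, 1.584, 1.504, 1.064, 0.536667… → R0 = 8.502667…
x·lx·mx: 0, 1.482, 2.816, 2.772…, 6.336, 7.52, 6.384, 3.756667… → Σ = 31.066667…
T = 31.066667… / 8.502667… = 3.653756… → 3.65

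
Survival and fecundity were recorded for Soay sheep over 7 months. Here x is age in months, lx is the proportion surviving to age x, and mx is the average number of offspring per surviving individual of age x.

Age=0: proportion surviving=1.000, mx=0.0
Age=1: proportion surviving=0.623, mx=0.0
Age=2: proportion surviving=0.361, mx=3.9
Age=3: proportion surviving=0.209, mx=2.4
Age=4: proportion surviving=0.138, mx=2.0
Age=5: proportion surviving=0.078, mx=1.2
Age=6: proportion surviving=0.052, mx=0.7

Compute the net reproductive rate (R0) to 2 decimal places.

2.32

lx·mx by age: 0, 0, 1.4079, 0.5016, 0.276, 0.0936, 0.0364
R0 = Σ lx·mx = 2.3155 → 2.32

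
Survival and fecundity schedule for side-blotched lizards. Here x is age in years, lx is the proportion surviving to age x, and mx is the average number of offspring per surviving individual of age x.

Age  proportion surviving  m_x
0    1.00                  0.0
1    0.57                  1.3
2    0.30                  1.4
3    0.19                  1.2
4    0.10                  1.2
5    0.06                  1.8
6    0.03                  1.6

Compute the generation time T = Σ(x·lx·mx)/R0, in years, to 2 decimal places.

2.15

lx·mx: 0, 0.741, 0.42, 0.228, 0.12, 0.108, 0.048 → R0 = 1.665
x·lx·mx: 0, 0.741, 0.84, 0.684, 0.48, 0.54, 0.288 → Σ = 3.573
T = 3.573 / 1.665 = 2.145946… → 2.15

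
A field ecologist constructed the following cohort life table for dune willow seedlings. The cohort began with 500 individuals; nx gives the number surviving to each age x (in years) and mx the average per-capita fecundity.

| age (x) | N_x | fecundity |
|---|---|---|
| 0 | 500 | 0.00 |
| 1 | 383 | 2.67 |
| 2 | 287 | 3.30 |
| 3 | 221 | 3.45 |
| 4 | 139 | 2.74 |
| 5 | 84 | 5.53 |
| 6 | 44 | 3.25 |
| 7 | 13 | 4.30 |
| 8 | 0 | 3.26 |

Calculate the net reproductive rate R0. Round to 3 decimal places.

7.553

lx = nx/n0 = nx/500: 1, 0.766, 0.574, 0.442, 0.278, 0.168, 0.088, 0.026, 0
lx·mx by age: 0, 2.04522, 1.8942, 1.5249, 0.76172, 0.92904, 0.286, 0.1118, 0
R0 = Σ lx·mx = 7.55288 → 7.553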